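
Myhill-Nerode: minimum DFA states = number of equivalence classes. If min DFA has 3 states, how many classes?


Myhill-Nerode theorem:
Number of equivalence classes = number of states in minimal DFA
Minimal DFA states = 3
Therefore equivalence classes = 3

3


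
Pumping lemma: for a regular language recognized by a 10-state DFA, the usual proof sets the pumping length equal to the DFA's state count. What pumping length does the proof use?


Pumping lemma for regular languages (standard proof):
Take p = |Q|, the number of DFA states.
Any string of length >= |Q| passes through |Q|+1 states while reading its first |Q| symbols,
so by pigeonhole some state repeats, giving the loop that can be pumped.
Here |Q| = 10
Therefore the proof uses p = 10

10


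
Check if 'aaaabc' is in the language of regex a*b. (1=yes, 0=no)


Pattern: a*b
String: 'aaaabc'
Pattern requires: zero or more 'a's followed by exactly one 'b'
Found 4 leading 'a's
Remaining: 'bc'
Remaining is not 'b' -> no match
Result: 0

0


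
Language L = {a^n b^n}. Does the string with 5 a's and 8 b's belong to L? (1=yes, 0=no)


Language requires equal numbers of a's and b's
PDA pushes for each 'a', pops for each 'b'
Number of a's = 5
Number of b's = 8
5 != 8 -> Reject

0


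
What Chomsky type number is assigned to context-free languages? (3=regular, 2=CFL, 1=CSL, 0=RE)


Chomsky hierarchy levels:
  Type 3: Regular (DFA/NFA/regex)
  Type 2: Context-free (PDA)
  Type 1: Context-sensitive
  Type 0: Recursively enumerable (TM)
'context-free' corresponds to Type 2

2


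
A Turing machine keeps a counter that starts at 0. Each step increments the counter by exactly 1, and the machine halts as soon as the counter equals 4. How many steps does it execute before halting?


Counter starts at 0. Counting sequence:
  Step 1: counter = 1
  Step 2: counter = 2
  Step 3: counter = 3
  Step 4: counter = 4
Counter reached 4 -> halt
Total steps = 4

4


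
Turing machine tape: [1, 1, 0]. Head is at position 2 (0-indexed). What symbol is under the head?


Tape: [1, 1, 0]
Positions: 0 1 2
Values:    1 1 0
Head at position 2
tape[2] = 0

0


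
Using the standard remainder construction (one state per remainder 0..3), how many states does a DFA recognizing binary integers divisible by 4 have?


Divisibility by 4 is tracked via the remainder mod 4: 0, 1, ..., 3
The construction assigns one state to each remainder
Number of remainders = 4

4


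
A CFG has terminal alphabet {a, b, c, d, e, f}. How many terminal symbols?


Terminal symbols: a, b, c, d, e, f
Counting each: a (#1), b (#2), c (#3), d (#4), e (#5), f (#6)
Total = 6

6


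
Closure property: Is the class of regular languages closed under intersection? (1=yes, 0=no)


Regular languages are closed under all standard operations:
- Union: Yes (product construction)
- Intersection: Yes (product construction)
- Complement: Yes (swap accept/reject)
- Concatenation: Yes (NFA construction)
Operation: intersection -> Closed

1


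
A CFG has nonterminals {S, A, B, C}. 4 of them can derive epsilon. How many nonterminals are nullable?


Nonterminals: {S, A, B, C}
A nonterminal is nullable if it can derive epsilon
Counting nullable nonterminals: 4
Total nullable = 4

4


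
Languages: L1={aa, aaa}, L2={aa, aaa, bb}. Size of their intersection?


L1 = {aa, aaa}
L2 = {aa, aaa, bb}
Checking each string in L1 against L2:
  'aa': in L2? Yes
  'aaa': in L2? Yes
Intersection = {aa, aaa}
|L1 ∩ L2| = 2

2


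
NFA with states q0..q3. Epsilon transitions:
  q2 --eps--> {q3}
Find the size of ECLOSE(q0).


Starting from q0
Initialize closure = {q0}
q0 has no outgoing epsilon transitions -> nothing to add
Final closure: {q0}
Size = 1

1


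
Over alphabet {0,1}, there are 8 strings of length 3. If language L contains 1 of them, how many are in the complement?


Alphabet: {0,1}
String length: 3
Total strings of length 3 = 2^3 = 8
Strings in L = 1
Complement = total - |L|
= 8 - 1
= 7

7


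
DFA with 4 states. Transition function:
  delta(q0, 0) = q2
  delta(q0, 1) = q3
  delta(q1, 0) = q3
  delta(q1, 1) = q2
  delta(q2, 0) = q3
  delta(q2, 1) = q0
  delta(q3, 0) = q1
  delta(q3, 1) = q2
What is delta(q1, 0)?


Looking up transition function:
delta(q1, 0) in the table
Row: q1, Column: 0
Result: q3

q3


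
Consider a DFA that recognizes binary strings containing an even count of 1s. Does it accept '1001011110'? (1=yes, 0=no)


DFA has 2 states: q_even (start, accept=yes) and q_odd
Processing string '1001011110' character by character:
  Position 0: read '1', 1-count=1 -> q_odd
  Position 1: read '0', 1-count=1 -> q_odd (no change)
  Position 2: read '0', 1-count=1 -> q_odd (no change)
  Position 3: read '1', 1-count=2 -> q_even
  Position 4: read '0', 1-count=2 -> q_even (no change)
  Position 5: read '1', 1-count=3 -> q_odd
  Position 6: read '1', 1-count=4 -> q_even
  Position 7: read '1', 1-count=5 -> q_odd
  Position 8: read '1', 1-count=6 -> q_even
  Position 9: read '0', 1-count=6 -> q_even (no change)
Final state: q_even, total 1s = 6 (even); the DFA requires an even count -> accept

1


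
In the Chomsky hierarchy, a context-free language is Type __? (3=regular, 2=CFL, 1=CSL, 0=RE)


Chomsky hierarchy levels:
  Type 3: Regular (DFA/NFA/regex)
  Type 2: Context-free (PDA)
  Type 1: Context-sensitive
  Type 0: Recursively enumerable (TM)
'context-free' corresponds to Type 2

2


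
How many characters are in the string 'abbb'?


String: 'abbb'
Counting characters:
  'a' appears 1 time(s)
  'b' appears 3 time(s)
Total length = 1 + 3 = 4

4


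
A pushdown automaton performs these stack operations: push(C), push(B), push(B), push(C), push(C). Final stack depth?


Tracing stack operations:
  push(C) -> stack = [C], depth=1
  push(B) -> stack = [C,B], depth=2
  push(B) -> stack = [C,B,B], depth=3
  push(C) -> stack = [C,B,B,C], depth=4
  push(C) -> stack = [C,B,B,C,C], depth=5
Final depth = 5

5


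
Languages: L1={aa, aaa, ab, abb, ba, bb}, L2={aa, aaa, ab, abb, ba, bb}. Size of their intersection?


L1 = {aa, aaa, ab, abb, ba, bb}
L2 = {aa, aaa, ab, abb, ba, bb}
Checking each string in L1 against L2:
  'aa': in L2? Yes
  'aaa': in L2? Yes
  'ab': in L2? Yes
  'abb': in L2? Yes
  'ba': in L2? Yes
  'bb': in L2? Yes
Intersection = {aa, aaa, ab, abb, ba, bb}
|L1 ∩ L2| = 6

6


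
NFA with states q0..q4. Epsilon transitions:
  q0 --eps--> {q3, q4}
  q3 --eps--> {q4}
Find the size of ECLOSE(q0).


Starting from q0
Initialize closure = {q0}
Follow epsilon from q0 -> add q3
Follow epsilon from q0 -> add q4
Final closure: {q0, q3, q4}
Size = 3

3


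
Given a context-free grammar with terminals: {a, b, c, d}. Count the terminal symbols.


Terminal symbols: a, b, c, d
Counting each: a (#1), b (#2), c (#3), d (#4)
Total = 4

4


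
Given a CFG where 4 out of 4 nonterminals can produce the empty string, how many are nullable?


Nonterminals: {S, A, B, C}
A nonterminal is nullable if it can derive epsilon
Counting nullable nonterminals: 4
Total nullable = 4

4


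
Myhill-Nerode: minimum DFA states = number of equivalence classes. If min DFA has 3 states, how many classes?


Myhill-Nerode theorem:
Number of equivalence classes = number of states in minimal DFA
Minimal DFA states = 3
Therefore equivalence classes = 3

3


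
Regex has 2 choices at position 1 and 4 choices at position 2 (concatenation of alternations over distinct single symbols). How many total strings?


First group: 2 alternatives
Second group: 4 alternatives
Concatenation: each choice from group 1 pairs with each from group 2
Total = 2 x 4 = 8

8


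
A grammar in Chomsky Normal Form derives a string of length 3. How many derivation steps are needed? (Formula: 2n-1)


Chomsky Normal Form derivation:
String length n = 3
Each step either:
  - Splits a nonterminal into two (n-1 such steps)
  - Converts a nonterminal to terminal (n such steps)
Total = (n-1) + n = 2n - 1
= 2(3) - 1
= 6 - 1
= 5

5


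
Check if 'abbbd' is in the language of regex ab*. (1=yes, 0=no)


Pattern: ab*
String: 'abbbd'
Pattern requires: exactly one 'a' followed by zero or more 'b's
First char is 'a' -> OK
Rest 'bbbd': all b's? No
Result: 0

0


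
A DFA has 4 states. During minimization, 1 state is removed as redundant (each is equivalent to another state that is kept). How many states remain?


Original DFA: 4 states
Redundant states removed: 1
Minimized states = original - removed
= 4 - 1
= 3

3


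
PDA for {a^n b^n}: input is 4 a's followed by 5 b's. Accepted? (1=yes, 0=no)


Language requires equal numbers of a's and b's
PDA pushes for each 'a', pops for each 'b'
Number of a's = 4
Number of b's = 5
4 != 5 -> Reject

0


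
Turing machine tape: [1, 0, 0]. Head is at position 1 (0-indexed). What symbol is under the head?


Tape: [1, 0, 0]
Positions: 0 1 2
Values:    1 0 0
Head at position 1
tape[1] = 0

0


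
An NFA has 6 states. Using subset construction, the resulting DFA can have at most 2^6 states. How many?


NFA has 6 states
Subset construction: each DFA state = subset of NFA states
Maximum subsets = 2^6
2^6 = 64

64


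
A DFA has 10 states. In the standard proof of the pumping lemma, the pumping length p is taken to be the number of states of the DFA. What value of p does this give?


Pumping lemma for regular languages (standard proof):
Take p = |Q|, the number of DFA states.
Any string of length >= |Q| passes through |Q|+1 states while reading its first |Q| symbols,
so by pigeonhole some state repeats, giving the loop that can be pumped.
Here |Q| = 10
Therefore the proof uses p = 10

10


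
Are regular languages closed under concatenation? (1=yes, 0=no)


Regular languages are closed under:
- Union (DFA product construction)
- Intersection (DFA product construction)
- Complement (swap accept/reject states)
- Concatenation (NFA construction)
- Kleene star (NFA construction)
concatenation is in this list
Therefore: closed

1


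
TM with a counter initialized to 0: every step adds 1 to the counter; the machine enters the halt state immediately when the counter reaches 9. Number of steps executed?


Counter starts at 0. Counting sequence:
  Step 1: counter = 1
  Step 2: counter = 2
  Step 3: counter = 3
  Step 4: counter = 4
  Step 5: counter = 5
  Step 6: counter = 6
  ...
  Step 9: counter = 9
Counter reached 9 -> halt
Total steps = 9

9


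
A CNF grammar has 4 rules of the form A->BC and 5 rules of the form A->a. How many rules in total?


CNF allows two rule forms:
  A -> BC (binary): 4 rules
  A -> a (terminal): 5 rules
Total = 4 + 5 = 9

9


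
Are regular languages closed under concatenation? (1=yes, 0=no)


Regular languages are closed under all standard operations:
- Union: Yes (product construction)
- Intersection: Yes (product construction)
- Complement: Yes (swap accept/reject)
- Concatenation: Yes (NFA construction)
Operation: concatenation -> Closed

1


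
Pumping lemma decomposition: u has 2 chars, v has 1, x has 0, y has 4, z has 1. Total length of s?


|s| = |u| + |v| + |x| + |y| + |z|
= 2 + 1 + 0 + 4 + 1
= 3 + 0 + 5
= 3 + 5
= 8

8


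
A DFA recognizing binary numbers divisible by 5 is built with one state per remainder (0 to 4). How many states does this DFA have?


Divisibility by 5 is tracked via the remainder mod 5: 0, 1, ..., 4
The construction assigns one state to each remainder
Number of remainders = 5

5


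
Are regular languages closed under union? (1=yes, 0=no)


Regular languages are closed under:
- Union (DFA product construction)
- Intersection (DFA product construction)
- Complement (swap accept/reject states)
- Concatenation (NFA construction)
- Kleene star (NFA construction)
union is in this list
Therefore: closed

1


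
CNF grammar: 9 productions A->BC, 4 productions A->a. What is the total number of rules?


CNF allows two rule forms:
  A -> BC (binary): 9 rules
  A -> a (terminal): 4 rules
Total = 9 + 4 = 13

13


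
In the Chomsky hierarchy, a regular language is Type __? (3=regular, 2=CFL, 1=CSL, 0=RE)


Chomsky hierarchy levels:
  Type 3: Regular (DFA/NFA/regex)
  Type 2: Context-free (PDA)
  Type 1: Context-sensitive
  Type 0: Recursively enumerable (TM)
'regular' corresponds to Type 3

3


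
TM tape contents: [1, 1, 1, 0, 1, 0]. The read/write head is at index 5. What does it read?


Tape: [1, 1, 1, 0, 1, 0]
Positions: 0 1 2 3 4 5
Values:    1 1 1 0 1 0
Head at position 5
tape[5] = 0

0


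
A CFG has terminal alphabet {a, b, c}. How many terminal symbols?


Terminal symbols: a, b, c
Counting each: a (#1), b (#2), c (#3)
Total = 3

3


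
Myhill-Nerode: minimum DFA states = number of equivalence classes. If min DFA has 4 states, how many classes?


Myhill-Nerode theorem:
Number of equivalence classes = number of states in minimal DFA
Minimal DFA states = 4
Therefore equivalence classes = 4

4


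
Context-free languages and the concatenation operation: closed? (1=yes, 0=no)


CFL closure properties:
  Closed under: union, concatenation, Kleene star
  NOT closed under: intersection, complement
Operation 'concatenation' is in closed list -> Yes (closed)

1


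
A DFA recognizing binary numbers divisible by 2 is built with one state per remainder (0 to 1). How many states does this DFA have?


Divisibility by 2 is tracked via the remainder mod 2: 0, 1, ..., 1
The construction assigns one state to each remainder
Number of remainders = 2

2


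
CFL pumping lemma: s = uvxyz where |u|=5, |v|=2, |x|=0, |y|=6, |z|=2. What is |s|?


|s| = |u| + |v| + |x| + |y| + |z|
= 5 + 2 + 0 + 6 + 2
= 7 + 0 + 8
= 7 + 8
= 15

15


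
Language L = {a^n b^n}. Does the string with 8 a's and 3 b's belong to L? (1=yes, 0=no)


Language requires equal numbers of a's and b's
PDA pushes for each 'a', pops for each 'b'
Number of a's = 8
Number of b's = 3
8 != 3 -> Reject

0


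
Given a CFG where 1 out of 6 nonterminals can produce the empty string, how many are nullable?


Nonterminals: {S, A, B, C, D, E}
A nonterminal is nullable if it can derive epsilon
Counting nullable nonterminals: 1
Total nullable = 1

1


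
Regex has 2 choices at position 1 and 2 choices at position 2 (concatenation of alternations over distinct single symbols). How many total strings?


First group: 2 alternatives
Second group: 2 alternatives
Concatenation: each choice from group 1 pairs with each from group 2
Total = 2 x 2 = 4

4


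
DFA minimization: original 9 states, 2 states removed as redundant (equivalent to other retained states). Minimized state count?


Original DFA: 9 states
Redundant states removed: 2
Minimized states = original - removed
= 9 - 2
= 7

7


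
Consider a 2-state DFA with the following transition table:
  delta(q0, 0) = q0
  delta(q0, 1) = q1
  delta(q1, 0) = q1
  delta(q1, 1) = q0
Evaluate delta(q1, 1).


Looking up transition function:
delta(q1, 1) in the table
Row: q1, Column: 1
Result: q0

q0


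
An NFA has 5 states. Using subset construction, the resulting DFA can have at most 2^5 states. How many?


NFA has 5 states
Subset construction: each DFA state = subset of NFA states
Maximum subsets = 2^5
2^5 = 32

32


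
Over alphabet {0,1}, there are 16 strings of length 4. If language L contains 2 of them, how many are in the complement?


Alphabet: {0,1}
String length: 4
Total strings of length 4 = 2^4 = 16
Strings in L = 2
Complement = total - |L|
= 16 - 2
= 14

14


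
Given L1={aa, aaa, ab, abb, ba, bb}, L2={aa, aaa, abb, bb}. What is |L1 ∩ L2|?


L1 = {aa, aaa, ab, abb, ba, bb}
L2 = {aa, aaa, abb, bb}
Checking each string in L1 against L2:
  'aa': in L2? Yes
  'aaa': in L2? Yes
  'ab': in L2? No
  'abb': in L2? Yes
  'ba': in L2? No
  'bb': in L2? Yes
Intersection = {aa, aaa, abb, bb}
|L1 ∩ L2| = 4

4


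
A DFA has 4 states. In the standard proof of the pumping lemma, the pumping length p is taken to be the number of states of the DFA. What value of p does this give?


Pumping lemma for regular languages (standard proof):
Take p = |Q|, the number of DFA states.
Any string of length >= |Q| passes through |Q|+1 states while reading its first |Q| symbols,
so by pigeonhole some state repeats, giving the loop that can be pumped.
Here |Q| = 4
Therefore the proof uses p = 4

4


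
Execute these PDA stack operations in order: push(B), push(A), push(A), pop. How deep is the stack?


Tracing stack operations:
  push(B) -> stack = [B], depth=1
  push(A) -> stack = [B,A], depth=2
  push(A) -> stack = [B,A,A], depth=3
  pop -> removed A, stack = [B,A], depth=2
Final depth = 2

2


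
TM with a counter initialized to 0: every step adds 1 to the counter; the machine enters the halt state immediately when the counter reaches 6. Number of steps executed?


Counter starts at 0. Counting sequence:
  Step 1: counter = 1
  Step 2: counter = 2
  Step 3: counter = 3
  Step 4: counter = 4
  Step 5: counter = 5
  Step 6: counter = 6
Counter reached 6 -> halt
Total steps = 6

6


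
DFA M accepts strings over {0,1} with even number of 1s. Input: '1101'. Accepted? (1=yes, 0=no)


DFA has 2 states: q_even (start, accept=yes) and q_odd
Processing string '1101' character by character:
  Position 0: read '1', 1-count=1 -> q_odd
  Position 1: read '1', 1-count=2 -> q_even
  Position 2: read '0', 1-count=2 -> q_even (no change)
  Position 3: read '1', 1-count=3 -> q_odd
Final state: q_odd, total 1s = 3 (odd); the DFA requires an even count -> reject

0


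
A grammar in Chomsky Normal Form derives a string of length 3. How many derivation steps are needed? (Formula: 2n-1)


Chomsky Normal Form derivation:
String length n = 3
Each step either:
  - Splits a nonterminal into two (n-1 such steps)
  - Converts a nonterminal to terminal (n such steps)
Total = (n-1) + n = 2n - 1
= 2(3) - 1
= 6 - 1
= 5

5


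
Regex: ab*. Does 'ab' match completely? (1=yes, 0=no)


Pattern: ab*
String: 'ab'
Pattern requires: exactly one 'a' followed by zero or more 'b's
First char is 'a' -> OK
Rest 'b': all b's? Yes
Result: 1

1


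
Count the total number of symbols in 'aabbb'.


String: 'aabbb'
Counting characters:
  'a' appears 2 time(s)
  'b' appears 3 time(s)
Total length = 2 + 3 = 5

5


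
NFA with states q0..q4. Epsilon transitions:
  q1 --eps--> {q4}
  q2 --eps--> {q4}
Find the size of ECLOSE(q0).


Starting from q0
Initialize closure = {q0}
q0 has no outgoing epsilon transitions -> nothing to add
Final closure: {q0}
Size = 1

1


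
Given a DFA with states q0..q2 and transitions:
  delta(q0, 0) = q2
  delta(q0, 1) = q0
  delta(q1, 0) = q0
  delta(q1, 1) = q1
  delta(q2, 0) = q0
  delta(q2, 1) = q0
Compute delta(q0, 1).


Looking up transition function:
delta(q0, 1) in the table
Row: q0, Column: 1
Result: q0

q0


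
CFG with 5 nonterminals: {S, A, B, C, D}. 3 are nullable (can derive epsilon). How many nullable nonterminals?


Nonterminals: {S, A, B, C, D}
A nonterminal is nullable if it can derive epsilon
Counting nullable nonterminals: 3
Total nullable = 3

3


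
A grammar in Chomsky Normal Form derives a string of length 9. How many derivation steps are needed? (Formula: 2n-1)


Chomsky Normal Form derivation:
String length n = 9
Each step either:
  - Splits a nonterminal into two (n-1 such steps)
  - Converts a nonterminal to terminal (n such steps)
Total = (n-1) + n = 2n - 1
= 2(9) - 1
= 18 - 1
= 17

17


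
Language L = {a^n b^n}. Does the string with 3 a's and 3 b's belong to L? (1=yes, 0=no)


Language requires equal numbers of a's and b's
PDA pushes for each 'a', pops for each 'b'
Number of a's = 3
Number of b's = 3
3 == 3 -> Accept

1


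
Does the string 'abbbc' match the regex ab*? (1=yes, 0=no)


Pattern: ab*
String: 'abbbc'
Pattern requires: exactly one 'a' followed by zero or more 'b's
First char is 'a' -> OK
Rest 'bbbc': all b's? No
Result: 0

0


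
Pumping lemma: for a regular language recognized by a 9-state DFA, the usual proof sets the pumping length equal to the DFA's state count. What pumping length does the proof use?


Pumping lemma for regular languages (standard proof):
Take p = |Q|, the number of DFA states.
Any string of length >= |Q| passes through |Q|+1 states while reading its first |Q| symbols,
so by pigeonhole some state repeats, giving the loop that can be pumped.
Here |Q| = 9
Therefore the proof uses p = 9

9


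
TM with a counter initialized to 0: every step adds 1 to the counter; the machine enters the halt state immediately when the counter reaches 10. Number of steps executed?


Counter starts at 0. Counting sequence:
  Step 1: counter = 1
  Step 2: counter = 2
  Step 3: counter = 3
  Step 4: counter = 4
  Step 5: counter = 5
  Step 6: counter = 6
  ...
  Step 10: counter = 10
Counter reached 10 -> halt
Total steps = 10

10


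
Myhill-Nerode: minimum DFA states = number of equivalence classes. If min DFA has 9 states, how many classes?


Myhill-Nerode theorem:
Number of equivalence classes = number of states in minimal DFA
Minimal DFA states = 9
Therefore equivalence classes = 9

9


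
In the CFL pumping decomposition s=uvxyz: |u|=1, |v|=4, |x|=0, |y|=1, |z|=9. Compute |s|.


|s| = |u| + |v| + |x| + |y| + |z|
= 1 + 4 + 0 + 1 + 9
= 5 + 0 + 10
= 5 + 10
= 15

15


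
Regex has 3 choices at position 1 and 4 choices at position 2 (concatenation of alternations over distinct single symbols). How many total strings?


First group: 3 alternatives
Second group: 4 alternatives
Concatenation: each choice from group 1 pairs with each from group 2
Total = 3 x 4 = 12

12


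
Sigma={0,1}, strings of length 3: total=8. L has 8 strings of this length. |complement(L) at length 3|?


Alphabet: {0,1}
String length: 3
Total strings of length 3 = 2^3 = 8
Strings in L = 8
Complement = total - |L|
= 8 - 8
= 0

0


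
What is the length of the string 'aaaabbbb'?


String: 'aaaabbbb'
Counting characters:
  'a' appears 4 time(s)
  'b' appears 4 time(s)
Total length = 4 + 4 = 8

8


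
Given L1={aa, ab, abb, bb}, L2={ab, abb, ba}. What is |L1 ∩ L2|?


L1 = {aa, ab, abb, bb}
L2 = {ab, abb, ba}
Checking each string in L1 against L2:
  'aa': in L2? No
  'ab': in L2? Yes
  'abb': in L2? Yes
  'bb': in L2? No
Intersection = {ab, abb}
|L1 ∩ L2| = 2

2


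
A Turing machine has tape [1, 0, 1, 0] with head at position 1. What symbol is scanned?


Tape: [1, 0, 1, 0]
Positions: 0 1 2 3
Values:    1 0 1 0
Head at position 1
tape[1] = 0

0


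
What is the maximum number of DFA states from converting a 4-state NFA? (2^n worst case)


NFA has 4 states
Subset construction: each DFA state = subset of NFA states
Maximum subsets = 2^4
2^4 = 16

16


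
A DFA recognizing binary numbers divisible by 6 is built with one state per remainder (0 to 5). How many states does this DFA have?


Divisibility by 6 is tracked via the remainder mod 6: 0, 1, ..., 5
The construction assigns one state to each remainder
Number of remainders = 6

6


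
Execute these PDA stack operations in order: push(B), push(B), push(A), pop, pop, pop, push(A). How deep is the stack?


Tracing stack operations:
  push(B) -> stack = [B], depth=1
  push(B) -> stack = [B,B], depth=2
  push(A) -> stack = [B,B,A], depth=3
  pop -> removed A, stack = [B,B], depth=2
  pop -> removed B, stack = [B], depth=1
  pop -> removed B, stack = [], depth=0
  push(A) -> stack = [A], depth=1
Final depth = 1

1


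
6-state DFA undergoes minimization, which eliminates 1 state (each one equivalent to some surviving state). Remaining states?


Original DFA: 6 states
Redundant states removed: 1
Minimized states = original - removed
= 6 - 1
= 5

5


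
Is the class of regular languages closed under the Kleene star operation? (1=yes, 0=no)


Regular languages are closed under:
- Union (DFA product construction)
- Intersection (DFA product construction)
- Complement (swap accept/reject states)
- Concatenation (NFA construction)
- Kleene star (NFA construction)
Kleene star is in this list
Therefore: closed

1


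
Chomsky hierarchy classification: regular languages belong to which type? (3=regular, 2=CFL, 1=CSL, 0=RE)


Chomsky hierarchy levels:
  Type 3: Regular (DFA/NFA/regex)
  Type 2: Context-free (PDA)
  Type 1: Context-sensitive
  Type 0: Recursively enumerable (TM)
'regular' corresponds to Type 3

3


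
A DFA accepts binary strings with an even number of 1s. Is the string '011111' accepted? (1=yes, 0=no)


DFA has 2 states: q_even (start, accept=yes) and q_odd
Processing string '011111' character by character:
  Position 0: read '0', 1-count=0 -> q_even (no change)
  Position 1: read '1', 1-count=1 -> q_odd
  Position 2: read '1', 1-count=2 -> q_even
  Position 3: read '1', 1-count=3 -> q_odd
  Position 4: read '1', 1-count=4 -> q_even
  Position 5: read '1', 1-count=5 -> q_odd
Final state: q_odd, total 1s = 5 (odd); the DFA requires an even count -> reject

0


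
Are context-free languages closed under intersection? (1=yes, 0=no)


CFL closure properties:
  Closed under: union, concatenation, Kleene star
  NOT closed under: intersection, complement
Operation 'intersection' is in not-closed list -> No (not closed)

0


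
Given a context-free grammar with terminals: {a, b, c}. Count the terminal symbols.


Terminal symbols: a, b, c
Counting each: a (#1), b (#2), c (#3)
Total = 3

3


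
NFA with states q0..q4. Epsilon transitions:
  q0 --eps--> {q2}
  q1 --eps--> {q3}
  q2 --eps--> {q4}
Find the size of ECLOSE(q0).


Starting from q0
Initialize closure = {q0}
Follow epsilon from q0 -> add q2
Follow epsilon from q2 -> add q4
Final closure: {q0, q2, q4}
Size = 3

3


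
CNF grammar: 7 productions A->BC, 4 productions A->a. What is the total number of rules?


CNF allows two rule forms:
  A -> BC (binary): 7 rules
  A -> a (terminal): 4 rules
Total = 7 + 4 = 11

11


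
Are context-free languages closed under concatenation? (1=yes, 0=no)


CFL closure properties:
  Closed under: union, concatenation, Kleene star
  NOT closed under: intersection, complement
Operation 'concatenation' is in closed list -> Yes (closed)

1


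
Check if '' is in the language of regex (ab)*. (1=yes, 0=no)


Pattern: (ab)*
String: ''
Pattern requires: zero or more repetitions of 'ab'
Pairs: []
All pairs are 'ab'? Yes
Result: 1

1


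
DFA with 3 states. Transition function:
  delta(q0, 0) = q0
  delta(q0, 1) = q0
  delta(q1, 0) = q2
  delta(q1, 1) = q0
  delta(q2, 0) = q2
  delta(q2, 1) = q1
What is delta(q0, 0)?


Looking up transition function:
delta(q0, 0) in the table
Row: q0, Column: 0
Result: q0

q0


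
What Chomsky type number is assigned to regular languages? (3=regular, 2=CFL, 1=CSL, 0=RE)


Chomsky hierarchy levels:
  Type 3: Regular (DFA/NFA/regex)
  Type 2: Context-free (PDA)
  Type 1: Context-sensitive
  Type 0: Recursively enumerable (TM)
'regular' corresponds to Type 3

3


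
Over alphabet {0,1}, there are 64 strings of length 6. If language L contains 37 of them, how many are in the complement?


Alphabet: {0,1}
String length: 6
Total strings of length 6 = 2^6 = 64
Strings in L = 37
Complement = total - |L|
= 64 - 37
= 27

27


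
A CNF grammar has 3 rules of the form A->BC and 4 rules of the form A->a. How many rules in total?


CNF allows two rule forms:
  A -> BC (binary): 3 rules
  A -> a (terminal): 4 rules
Total = 3 + 4 = 7

7


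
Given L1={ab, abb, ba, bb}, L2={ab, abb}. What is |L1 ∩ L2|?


L1 = {ab, abb, ba, bb}
L2 = {ab, abb}
Checking each string in L1 against L2:
  'ab': in L2? Yes
  'abb': in L2? Yes
  'ba': in L2? No
  'bb': in L2? No
Intersection = {ab, abb}
|L1 ∩ L2| = 2

2


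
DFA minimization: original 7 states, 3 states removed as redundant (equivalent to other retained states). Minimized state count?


Original DFA: 7 states
Redundant states removed: 3
Minimized states = original - removed
= 7 - 3
= 4

4


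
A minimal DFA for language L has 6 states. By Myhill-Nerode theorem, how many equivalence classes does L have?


Myhill-Nerode theorem:
Number of equivalence classes = number of states in minimal DFA
Minimal DFA states = 6
Therefore equivalence classes = 6

6


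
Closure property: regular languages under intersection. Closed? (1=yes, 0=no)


Regular languages are closed under:
- Union (DFA product construction)
- Intersection (DFA product construction)
- Complement (swap accept/reject states)
- Concatenation (NFA construction)
- Kleene star (NFA construction)
intersection is in this list
Therefore: closed

1


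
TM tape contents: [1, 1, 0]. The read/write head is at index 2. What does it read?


Tape: [1, 1, 0]
Positions: 0 1 2
Values:    1 1 0
Head at position 2
tape[2] = 0

0


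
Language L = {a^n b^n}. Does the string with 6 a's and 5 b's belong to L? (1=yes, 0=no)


Language requires equal numbers of a's and b's
PDA pushes for each 'a', pops for each 'b'
Number of a's = 6
Number of b's = 5
6 != 5 -> Reject

0


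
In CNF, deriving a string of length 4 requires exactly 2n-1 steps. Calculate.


Chomsky Normal Form derivation:
String length n = 4
Each step either:
  - Splits a nonterminal into two (n-1 such steps)
  - Converts a nonterminal to terminal (n such steps)
Total = (n-1) + n = 2n - 1
= 2(4) - 1
= 8 - 1
= 7

7


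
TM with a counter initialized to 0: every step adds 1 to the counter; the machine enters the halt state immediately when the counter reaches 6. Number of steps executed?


Counter starts at 0. Counting sequence:
  Step 1: counter = 1
  Step 2: counter = 2
  Step 3: counter = 3
  Step 4: counter = 4
  Step 5: counter = 5
  Step 6: counter = 6
Counter reached 6 -> halt
Total steps = 6

6


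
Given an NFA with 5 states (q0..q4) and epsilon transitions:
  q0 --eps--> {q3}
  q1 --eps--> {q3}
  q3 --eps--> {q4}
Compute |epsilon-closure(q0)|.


Starting from q0
Initialize closure = {q0}
Follow epsilon from q0 -> add q3
Follow epsilon from q3 -> add q4
Final closure: {q0, q3, q4}
Size = 3

3


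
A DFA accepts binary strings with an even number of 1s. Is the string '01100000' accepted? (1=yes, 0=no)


DFA has 2 states: q_even (start, accept=yes) and q_odd
Processing string '01100000' character by character:
  Position 0: read '0', 1-count=0 -> q_even (no change)
  Position 1: read '1', 1-count=1 -> q_odd
  Position 2: read '1', 1-count=2 -> q_even
  Position 3: read '0', 1-count=2 -> q_even (no change)
  Position 4: read '0', 1-count=2 -> q_even (no change)
  Position 5: read '0', 1-count=2 -> q_even (no change)
  Position 6: read '0', 1-count=2 -> q_even (no change)
  Position 7: read '0', 1-count=2 -> q_even (no change)
Final state: q_even, total 1s = 2 (even); the DFA requires an even count -> accept

1


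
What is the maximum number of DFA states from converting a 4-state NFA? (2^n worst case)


NFA has 4 states
Subset construction: each DFA state = subset of NFA states
Maximum subsets = 2^4
2^4 = 16

16


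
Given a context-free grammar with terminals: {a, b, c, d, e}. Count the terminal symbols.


Terminal symbols: a, b, c, d, e
Counting each: a (#1), b (#2), c (#3), d (#4), e (#5)
Total = 5

5


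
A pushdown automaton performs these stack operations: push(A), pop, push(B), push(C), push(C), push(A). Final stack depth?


Tracing stack operations:
  push(A) -> stack = [A], depth=1
  pop -> removed A, stack = [], depth=0
  push(B) -> stack = [B], depth=1
  push(C) -> stack = [B,C], depth=2
  push(C) -> stack = [B,C,C], depth=3
  push(A) -> stack = [B,C,C,A], depth=4
Final depth = 4

4


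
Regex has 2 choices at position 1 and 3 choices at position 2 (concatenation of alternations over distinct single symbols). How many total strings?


First group: 2 alternatives
Second group: 3 alternatives
Concatenation: each choice from group 1 pairs with each from group 2
Total = 2 x 3 = 6

6


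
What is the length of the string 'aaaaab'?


String: 'aaaaab'
Counting characters:
  'a' appears 5 time(s)
  'b' appears 1 time(s)
Total length = 5 + 1 = 6

6


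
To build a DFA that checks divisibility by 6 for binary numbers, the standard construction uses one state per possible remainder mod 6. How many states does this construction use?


Divisibility by 6 is tracked via the remainder mod 6: 0, 1, ..., 5
The construction assigns one state to each remainder
Number of remainders = 6

6


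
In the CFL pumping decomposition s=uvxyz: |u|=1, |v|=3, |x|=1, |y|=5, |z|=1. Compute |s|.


|s| = |u| + |v| + |x| + |y| + |z|
= 1 + 3 + 1 + 5 + 1
= 4 + 1 + 6
= 5 + 6
= 11

11


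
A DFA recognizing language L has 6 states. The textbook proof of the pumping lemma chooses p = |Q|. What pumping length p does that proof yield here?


Pumping lemma for regular languages (standard proof):
Take p = |Q|, the number of DFA states.
Any string of length >= |Q| passes through |Q|+1 states while reading its first |Q| symbols,
so by pigeonhole some state repeats, giving the loop that can be pumped.
Here |Q| = 6
Therefore the proof uses p = 6

6


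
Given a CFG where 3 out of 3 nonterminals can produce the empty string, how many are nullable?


Nonterminals: {S, A, B}
A nonterminal is nullable if it can derive epsilon
Counting nullable nonterminals: 3
Total nullable = 3

3


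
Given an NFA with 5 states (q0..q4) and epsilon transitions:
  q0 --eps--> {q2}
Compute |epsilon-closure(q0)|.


Starting from q0
Initialize closure = {q0}
Follow epsilon from q0 -> add q2
Final closure: {q0, q2}
Size = 2

2


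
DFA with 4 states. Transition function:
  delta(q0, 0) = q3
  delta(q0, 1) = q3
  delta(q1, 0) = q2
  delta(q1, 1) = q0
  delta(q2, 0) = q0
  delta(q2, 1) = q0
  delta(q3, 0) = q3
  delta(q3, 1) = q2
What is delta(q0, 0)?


Looking up transition function:
delta(q0, 0) in the table
Row: q0, Column: 0
Result: q3

q3


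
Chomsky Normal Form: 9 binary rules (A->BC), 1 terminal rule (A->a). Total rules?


CNF allows two rule forms:
  A -> BC (binary): 9 rules
  A -> a (terminal): 1 rule
Total = 9 + 1 = 10

10


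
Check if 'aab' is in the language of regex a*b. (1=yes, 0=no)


Pattern: a*b
String: 'aab'
Pattern requires: zero or more 'a's followed by exactly one 'b'
Found 2 leading 'a's
Remaining: 'b'
Remaining is exactly 'b' -> match
Result: 1

1


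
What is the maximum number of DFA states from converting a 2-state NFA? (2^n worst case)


NFA has 2 states
Subset construction: each DFA state = subset of NFA states
Maximum subsets = 2^2
2^2 = 4

4


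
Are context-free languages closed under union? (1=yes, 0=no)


CFL closure properties:
  Closed under: union, concatenation, Kleene star
  NOT closed under: intersection, complement
Operation 'union' is in closed list -> Yes (closed)

1


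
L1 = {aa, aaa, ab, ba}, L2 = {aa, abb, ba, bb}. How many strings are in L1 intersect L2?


L1 = {aa, aaa, ab, ba}
L2 = {aa, abb, ba, bb}
Checking each string in L1 against L2:
  'aa': in L2? Yes
  'aaa': in L2? No
  'ab': in L2? No
  'ba': in L2? Yes
Intersection = {aa, ba}
|L1 ∩ L2| = 2

2


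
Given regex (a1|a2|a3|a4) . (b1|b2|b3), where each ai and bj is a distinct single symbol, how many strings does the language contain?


First group: 4 alternatives
Second group: 3 alternatives
Concatenation: each choice from group 1 pairs with each from group 2
Total = 4 x 3 = 12

12


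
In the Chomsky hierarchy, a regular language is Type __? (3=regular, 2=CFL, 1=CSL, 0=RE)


Chomsky hierarchy levels:
  Type 3: Regular (DFA/NFA/regex)
  Type 2: Context-free (PDA)
  Type 1: Context-sensitive
  Type 0: Recursively enumerable (TM)
'regular' corresponds to Type 3

3


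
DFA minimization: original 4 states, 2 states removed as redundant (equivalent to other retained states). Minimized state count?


Original DFA: 4 states
Redundant states removed: 2
Minimized states = original - removed
= 4 - 2
= 2

2


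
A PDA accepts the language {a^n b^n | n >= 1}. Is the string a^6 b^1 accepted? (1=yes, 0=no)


Language requires equal numbers of a's and b's
PDA pushes for each 'a', pops for each 'b'
Number of a's = 6
Number of b's = 1
6 != 1 -> Reject

0


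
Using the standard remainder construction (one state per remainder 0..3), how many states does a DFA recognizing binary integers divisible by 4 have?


Divisibility by 4 is tracked via the remainder mod 4: 0, 1, ..., 3
The construction assigns one state to each remainder
Number of remainders = 4

4


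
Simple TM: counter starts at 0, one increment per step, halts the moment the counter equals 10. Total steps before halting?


Counter starts at 0. Counting sequence:
  Step 1: counter = 1
  Step 2: counter = 2
  Step 3: counter = 3
  Step 4: counter = 4
  Step 5: counter = 5
  Step 6: counter = 6
  ...
  Step 10: counter = 10
Counter reached 10 -> halt
Total steps = 10

10


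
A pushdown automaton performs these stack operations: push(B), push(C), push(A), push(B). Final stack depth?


Tracing stack operations:
  push(B) -> stack = [B], depth=1
  push(C) -> stack = [B,C], depth=2
  push(A) -> stack = [B,C,A], depth=3
  push(B) -> stack = [B,C,A,B], depth=4
Final depth = 4

4


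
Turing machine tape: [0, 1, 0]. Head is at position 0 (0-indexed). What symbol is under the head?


Tape: [0, 1, 0]
Positions: 0 1 2
Values:    0 1 0
Head at position 0
tape[0] = 0

0


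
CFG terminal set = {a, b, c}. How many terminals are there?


Terminal symbols: a, b, c
Counting each: a (#1), b (#2), c (#3)
Total = 3

3


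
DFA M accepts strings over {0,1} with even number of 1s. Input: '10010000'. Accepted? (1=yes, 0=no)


DFA has 2 states: q_even (start, accept=yes) and q_odd
Processing string '10010000' character by character:
  Position 0: read '1', 1-count=1 -> q_odd
  Position 1: read '0', 1-count=1 -> q_odd (no change)
  Position 2: read '0', 1-count=1 -> q_odd (no change)
  Position 3: read '1', 1-count=2 -> q_even
  Position 4: read '0', 1-count=2 -> q_even (no change)
  Position 5: read '0', 1-count=2 -> q_even (no change)
  Position 6: read '0', 1-count=2 -> q_even (no change)
  Position 7: read '0', 1-count=2 -> q_even (no change)
Final state: q_even, total 1s = 2 (even); the DFA requires an even count -> accept

1


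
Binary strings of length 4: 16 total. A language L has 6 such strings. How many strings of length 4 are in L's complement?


Alphabet: {0,1}
String length: 4
Total strings of length 4 = 2^4 = 16
Strings in L = 6
Complement = total - |L|
= 16 - 6
= 10

10


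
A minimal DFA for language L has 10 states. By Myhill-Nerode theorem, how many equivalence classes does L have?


Myhill-Nerode theorem:
Number of equivalence classes = number of states in minimal DFA
Minimal DFA states = 10
Therefore equivalence classes = 10

10


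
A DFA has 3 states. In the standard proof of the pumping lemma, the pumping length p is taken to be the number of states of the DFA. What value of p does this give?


Pumping lemma for regular languages (standard proof):
Take p = |Q|, the number of DFA states.
Any string of length >= |Q| passes through |Q|+1 states while reading its first |Q| symbols,
so by pigeonhole some state repeats, giving the loop that can be pumped.
Here |Q| = 3
Therefore the proof uses p = 3

3


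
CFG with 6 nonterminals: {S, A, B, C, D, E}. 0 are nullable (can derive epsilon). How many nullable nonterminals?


Nonterminals: {S, A, B, C, D, E}
A nonterminal is nullable if it can derive epsilon
Counting nullable nonterminals: 0
Total nullable = 0

0


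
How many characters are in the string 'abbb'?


String: 'abbb'
Counting characters:
  'a' appears 1 time(s)
  'b' appears 3 time(s)
Total length = 1 + 3 = 4

4


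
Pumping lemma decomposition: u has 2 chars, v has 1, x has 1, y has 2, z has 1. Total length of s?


|s| = |u| + |v| + |x| + |y| + |z|
= 2 + 1 + 1 + 2 + 1
= 3 + 1 + 3
= 4 + 3
= 7

7


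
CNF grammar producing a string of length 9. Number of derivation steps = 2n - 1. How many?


Chomsky Normal Form derivation:
String length n = 9
Each step either:
  - Splits a nonterminal into two (n-1 such steps)
  - Converts a nonterminal to terminal (n such steps)
Total = (n-1) + n = 2n - 1
= 2(9) - 1
= 18 - 1
= 17

17
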